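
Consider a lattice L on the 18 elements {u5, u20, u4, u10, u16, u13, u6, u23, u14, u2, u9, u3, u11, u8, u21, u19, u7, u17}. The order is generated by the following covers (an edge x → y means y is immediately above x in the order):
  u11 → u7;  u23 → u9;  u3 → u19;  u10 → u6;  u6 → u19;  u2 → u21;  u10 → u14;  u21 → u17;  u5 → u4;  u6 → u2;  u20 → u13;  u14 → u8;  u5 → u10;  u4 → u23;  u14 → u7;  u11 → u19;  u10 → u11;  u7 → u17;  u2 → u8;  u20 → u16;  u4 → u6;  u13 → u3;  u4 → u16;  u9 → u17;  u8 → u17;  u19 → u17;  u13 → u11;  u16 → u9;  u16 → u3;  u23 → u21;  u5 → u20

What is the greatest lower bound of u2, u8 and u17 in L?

Common lower bounds of {u2, u8, u17}: u10, u2, u4, u5, u6.
The greatest among these is u2.

u2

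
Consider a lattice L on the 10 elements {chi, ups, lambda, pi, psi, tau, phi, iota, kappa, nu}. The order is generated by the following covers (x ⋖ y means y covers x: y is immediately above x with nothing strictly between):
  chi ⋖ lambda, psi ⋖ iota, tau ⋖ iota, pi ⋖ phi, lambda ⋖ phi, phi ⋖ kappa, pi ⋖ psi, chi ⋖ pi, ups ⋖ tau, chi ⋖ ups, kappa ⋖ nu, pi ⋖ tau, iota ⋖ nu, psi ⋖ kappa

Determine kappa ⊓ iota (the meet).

Common lower bounds of {kappa, iota}: chi, pi, psi.
The greatest among these is psi.

psi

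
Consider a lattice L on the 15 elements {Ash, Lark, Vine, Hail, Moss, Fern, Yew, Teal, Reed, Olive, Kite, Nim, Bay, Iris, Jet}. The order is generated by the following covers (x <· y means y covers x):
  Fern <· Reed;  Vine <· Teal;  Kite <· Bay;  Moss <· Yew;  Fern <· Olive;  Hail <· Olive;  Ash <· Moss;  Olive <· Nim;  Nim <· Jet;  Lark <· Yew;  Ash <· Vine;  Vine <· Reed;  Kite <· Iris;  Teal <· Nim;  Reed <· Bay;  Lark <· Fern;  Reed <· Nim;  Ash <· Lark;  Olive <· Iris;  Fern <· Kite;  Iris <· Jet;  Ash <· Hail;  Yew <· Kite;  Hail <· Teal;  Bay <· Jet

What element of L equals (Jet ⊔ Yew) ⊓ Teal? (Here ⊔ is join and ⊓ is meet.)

Jet ∨ Yew = Jet
Jet ∧ Teal = Teal

Teal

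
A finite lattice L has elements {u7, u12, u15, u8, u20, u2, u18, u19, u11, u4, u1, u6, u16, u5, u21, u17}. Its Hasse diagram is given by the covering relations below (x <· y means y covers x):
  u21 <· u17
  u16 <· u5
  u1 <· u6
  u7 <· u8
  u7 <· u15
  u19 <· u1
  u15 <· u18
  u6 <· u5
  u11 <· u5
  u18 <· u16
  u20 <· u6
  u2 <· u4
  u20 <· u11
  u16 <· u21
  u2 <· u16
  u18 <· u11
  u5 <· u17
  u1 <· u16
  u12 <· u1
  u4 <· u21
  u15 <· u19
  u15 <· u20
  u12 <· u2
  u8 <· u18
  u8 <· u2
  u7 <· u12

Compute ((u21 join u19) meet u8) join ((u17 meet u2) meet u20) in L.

u8

u21 ∨ u19 = u21
u21 ∧ u8 = u8
u17 ∧ u2 = u2
u2 ∧ u20 = u7
u8 ∨ u7 = u8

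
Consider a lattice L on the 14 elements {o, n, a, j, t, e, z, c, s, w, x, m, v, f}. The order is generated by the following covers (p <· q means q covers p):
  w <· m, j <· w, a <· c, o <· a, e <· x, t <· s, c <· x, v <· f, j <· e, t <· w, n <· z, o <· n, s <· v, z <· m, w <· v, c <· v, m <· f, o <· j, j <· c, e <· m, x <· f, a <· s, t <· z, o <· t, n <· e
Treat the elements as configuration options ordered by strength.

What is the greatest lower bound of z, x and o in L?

o

Common lower bounds of {z, x, o}: o.
The greatest among these is o.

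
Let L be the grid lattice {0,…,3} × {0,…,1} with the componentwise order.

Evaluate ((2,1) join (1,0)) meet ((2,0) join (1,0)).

(2,1) ∨ (1,0) = (2,1)
(2,0) ∨ (1,0) = (2,0)
(2,1) ∧ (2,0) = (2,0)

(2,0)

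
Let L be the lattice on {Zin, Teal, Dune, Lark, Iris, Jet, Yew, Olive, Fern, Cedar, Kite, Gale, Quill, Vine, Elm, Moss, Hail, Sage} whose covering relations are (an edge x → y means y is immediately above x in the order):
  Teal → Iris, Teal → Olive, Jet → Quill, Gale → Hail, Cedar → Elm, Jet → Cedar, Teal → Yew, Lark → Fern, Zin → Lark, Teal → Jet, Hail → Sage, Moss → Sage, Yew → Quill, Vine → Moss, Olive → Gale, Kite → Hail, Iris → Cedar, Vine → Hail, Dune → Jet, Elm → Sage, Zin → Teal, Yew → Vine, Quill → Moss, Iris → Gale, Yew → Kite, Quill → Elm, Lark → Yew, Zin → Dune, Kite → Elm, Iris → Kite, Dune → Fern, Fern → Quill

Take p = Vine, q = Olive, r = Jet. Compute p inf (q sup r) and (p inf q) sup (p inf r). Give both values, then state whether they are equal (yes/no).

q sup r = Sage, so p inf (q sup r) = Vine inf Sage = Vine.
p inf q = Teal and p inf r = Teal, so (p inf q) sup (p inf r) = Teal sup Teal = Teal.
Equal: no.

Vine; Teal; no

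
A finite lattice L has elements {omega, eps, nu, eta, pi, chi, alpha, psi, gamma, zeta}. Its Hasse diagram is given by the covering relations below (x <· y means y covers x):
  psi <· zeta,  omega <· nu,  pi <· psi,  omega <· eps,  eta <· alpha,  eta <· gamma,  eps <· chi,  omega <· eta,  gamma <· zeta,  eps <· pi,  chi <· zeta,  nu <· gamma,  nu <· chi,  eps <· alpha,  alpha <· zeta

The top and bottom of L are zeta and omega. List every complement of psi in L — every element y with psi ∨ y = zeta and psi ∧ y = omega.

Need y with psi ∨ y = zeta and psi ∧ y = omega.
Checking each element gives: eta, gamma, nu.

eta, gamma, nu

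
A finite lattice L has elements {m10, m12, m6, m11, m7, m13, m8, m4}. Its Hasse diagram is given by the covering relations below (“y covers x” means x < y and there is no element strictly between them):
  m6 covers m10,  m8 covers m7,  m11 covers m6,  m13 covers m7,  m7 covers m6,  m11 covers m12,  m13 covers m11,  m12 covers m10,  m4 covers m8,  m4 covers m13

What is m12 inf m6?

m10

Common lower bounds of {m12, m6}: m10.
The greatest among these is m10.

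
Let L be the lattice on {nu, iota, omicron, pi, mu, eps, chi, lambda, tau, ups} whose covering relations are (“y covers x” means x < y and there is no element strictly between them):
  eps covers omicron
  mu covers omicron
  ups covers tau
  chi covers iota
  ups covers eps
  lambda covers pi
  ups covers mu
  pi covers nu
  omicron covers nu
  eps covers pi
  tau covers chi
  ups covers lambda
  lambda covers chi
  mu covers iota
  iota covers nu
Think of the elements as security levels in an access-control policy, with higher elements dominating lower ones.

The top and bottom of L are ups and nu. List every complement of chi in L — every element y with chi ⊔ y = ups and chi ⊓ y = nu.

Need y with chi ∨ y = ups and chi ∧ y = nu.
Checking each element gives: eps, omicron.

eps, omicron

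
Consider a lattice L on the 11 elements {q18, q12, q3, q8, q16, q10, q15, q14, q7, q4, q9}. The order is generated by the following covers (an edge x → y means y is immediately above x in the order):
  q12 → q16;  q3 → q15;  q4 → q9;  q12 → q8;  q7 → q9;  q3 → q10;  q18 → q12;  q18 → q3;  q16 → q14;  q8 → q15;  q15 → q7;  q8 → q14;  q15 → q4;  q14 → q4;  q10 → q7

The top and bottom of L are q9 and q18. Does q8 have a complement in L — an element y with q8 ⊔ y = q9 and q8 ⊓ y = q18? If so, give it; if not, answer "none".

For every candidate y, either q8 ∨ y ≠ q9 or q8 ∧ y ≠ q18; no complement exists.

none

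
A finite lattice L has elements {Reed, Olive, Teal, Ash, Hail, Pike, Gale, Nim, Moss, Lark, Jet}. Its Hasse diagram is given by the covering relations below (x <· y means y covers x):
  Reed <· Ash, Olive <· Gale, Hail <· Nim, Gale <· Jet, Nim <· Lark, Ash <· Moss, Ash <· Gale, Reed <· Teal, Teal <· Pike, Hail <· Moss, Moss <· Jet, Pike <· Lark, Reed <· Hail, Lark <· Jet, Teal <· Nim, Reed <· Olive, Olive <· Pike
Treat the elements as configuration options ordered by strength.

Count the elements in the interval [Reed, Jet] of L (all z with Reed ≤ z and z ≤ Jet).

The interval [Reed, Jet] = {Ash, Gale, Hail, Jet, Lark, Moss, Nim, Olive, Pike, Reed, Teal}, which has 11 elements.

11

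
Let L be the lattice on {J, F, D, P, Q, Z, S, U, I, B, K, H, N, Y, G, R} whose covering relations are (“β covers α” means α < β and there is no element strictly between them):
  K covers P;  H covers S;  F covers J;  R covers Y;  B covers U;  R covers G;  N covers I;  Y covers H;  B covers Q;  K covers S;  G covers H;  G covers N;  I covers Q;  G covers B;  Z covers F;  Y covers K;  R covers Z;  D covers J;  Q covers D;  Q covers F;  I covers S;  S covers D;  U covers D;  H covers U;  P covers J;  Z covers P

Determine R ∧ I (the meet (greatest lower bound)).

I

Common lower bounds of {R, I}: D, F, I, J, Q, S.
The greatest among these is I.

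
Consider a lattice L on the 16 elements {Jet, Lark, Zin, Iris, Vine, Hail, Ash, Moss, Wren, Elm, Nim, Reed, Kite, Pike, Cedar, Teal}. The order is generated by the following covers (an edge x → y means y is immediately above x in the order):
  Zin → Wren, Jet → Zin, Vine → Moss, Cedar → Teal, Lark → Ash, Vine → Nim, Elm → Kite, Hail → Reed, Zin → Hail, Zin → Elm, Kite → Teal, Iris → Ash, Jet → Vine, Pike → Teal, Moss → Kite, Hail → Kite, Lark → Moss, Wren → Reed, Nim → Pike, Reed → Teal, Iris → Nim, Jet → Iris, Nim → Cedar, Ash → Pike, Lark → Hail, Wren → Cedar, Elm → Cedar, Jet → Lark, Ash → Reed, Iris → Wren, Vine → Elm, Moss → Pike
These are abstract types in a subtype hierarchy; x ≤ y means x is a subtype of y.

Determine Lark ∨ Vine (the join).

Common upper bounds of {Lark, Vine}: Kite, Moss, Pike, Teal.
The least among these is Moss.

Moss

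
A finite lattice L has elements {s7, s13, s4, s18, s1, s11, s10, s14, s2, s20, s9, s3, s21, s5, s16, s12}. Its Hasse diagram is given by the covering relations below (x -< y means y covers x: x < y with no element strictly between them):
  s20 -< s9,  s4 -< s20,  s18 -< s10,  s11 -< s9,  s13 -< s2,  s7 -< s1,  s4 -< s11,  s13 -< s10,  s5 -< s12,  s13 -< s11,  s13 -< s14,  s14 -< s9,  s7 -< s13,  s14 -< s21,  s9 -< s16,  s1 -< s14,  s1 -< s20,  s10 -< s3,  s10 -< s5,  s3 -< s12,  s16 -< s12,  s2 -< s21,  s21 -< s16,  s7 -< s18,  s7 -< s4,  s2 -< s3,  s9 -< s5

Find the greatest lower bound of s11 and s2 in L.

Common lower bounds of {s11, s2}: s13, s7.
The greatest among these is s13.

s13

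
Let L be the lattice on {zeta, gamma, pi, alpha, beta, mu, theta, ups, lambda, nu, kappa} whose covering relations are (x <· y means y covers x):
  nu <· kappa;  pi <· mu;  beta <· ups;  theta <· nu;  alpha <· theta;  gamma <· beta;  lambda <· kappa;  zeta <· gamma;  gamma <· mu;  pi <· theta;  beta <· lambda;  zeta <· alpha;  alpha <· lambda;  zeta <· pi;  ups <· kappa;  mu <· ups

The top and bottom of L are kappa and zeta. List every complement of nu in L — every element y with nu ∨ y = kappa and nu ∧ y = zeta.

beta, gamma

Need y with nu ∨ y = kappa and nu ∧ y = zeta.
Checking each element gives: beta, gamma.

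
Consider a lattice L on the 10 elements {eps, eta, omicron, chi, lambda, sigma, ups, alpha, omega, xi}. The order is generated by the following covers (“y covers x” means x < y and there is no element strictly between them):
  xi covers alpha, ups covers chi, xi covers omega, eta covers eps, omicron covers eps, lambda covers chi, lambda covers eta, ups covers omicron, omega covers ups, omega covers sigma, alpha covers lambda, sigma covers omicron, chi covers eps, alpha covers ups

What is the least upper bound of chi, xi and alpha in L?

xi

Common upper bounds of {chi, xi, alpha}: xi.
The least among these is xi.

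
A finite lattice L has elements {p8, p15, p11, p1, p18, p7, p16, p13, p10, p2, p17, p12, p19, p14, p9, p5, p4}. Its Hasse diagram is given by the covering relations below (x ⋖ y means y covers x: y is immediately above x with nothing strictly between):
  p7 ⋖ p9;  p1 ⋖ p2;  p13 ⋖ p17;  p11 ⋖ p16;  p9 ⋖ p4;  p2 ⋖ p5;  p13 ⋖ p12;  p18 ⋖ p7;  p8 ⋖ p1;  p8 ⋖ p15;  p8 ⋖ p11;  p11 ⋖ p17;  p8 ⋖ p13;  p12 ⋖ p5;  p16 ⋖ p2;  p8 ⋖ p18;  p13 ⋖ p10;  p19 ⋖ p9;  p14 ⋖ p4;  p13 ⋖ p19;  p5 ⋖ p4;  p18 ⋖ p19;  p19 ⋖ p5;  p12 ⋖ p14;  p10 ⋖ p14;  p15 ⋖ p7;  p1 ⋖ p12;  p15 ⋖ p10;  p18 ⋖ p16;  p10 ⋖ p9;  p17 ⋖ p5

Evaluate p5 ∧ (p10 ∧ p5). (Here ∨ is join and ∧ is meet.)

p10 ∧ p5 = p13
p5 ∧ p13 = p13

p13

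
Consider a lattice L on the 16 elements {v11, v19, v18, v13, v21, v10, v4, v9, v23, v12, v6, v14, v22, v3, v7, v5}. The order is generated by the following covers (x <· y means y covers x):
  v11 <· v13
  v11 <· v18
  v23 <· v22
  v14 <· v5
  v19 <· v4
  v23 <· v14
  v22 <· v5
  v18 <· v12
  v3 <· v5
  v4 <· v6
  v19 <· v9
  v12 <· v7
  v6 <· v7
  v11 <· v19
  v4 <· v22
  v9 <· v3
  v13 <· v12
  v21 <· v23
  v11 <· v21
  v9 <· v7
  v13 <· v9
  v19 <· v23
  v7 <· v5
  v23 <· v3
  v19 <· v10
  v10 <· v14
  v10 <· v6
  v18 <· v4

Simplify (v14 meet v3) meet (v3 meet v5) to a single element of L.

v14 ∧ v3 = v23
v3 ∧ v5 = v3
v23 ∧ v3 = v23

v23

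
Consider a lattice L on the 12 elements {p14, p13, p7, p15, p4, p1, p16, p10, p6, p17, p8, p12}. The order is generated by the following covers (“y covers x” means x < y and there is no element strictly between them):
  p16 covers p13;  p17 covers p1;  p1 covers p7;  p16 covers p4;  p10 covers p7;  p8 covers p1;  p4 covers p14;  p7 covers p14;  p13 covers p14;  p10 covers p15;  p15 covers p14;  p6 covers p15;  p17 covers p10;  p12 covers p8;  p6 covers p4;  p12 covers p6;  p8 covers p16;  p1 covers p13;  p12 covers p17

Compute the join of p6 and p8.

p12

Common upper bounds of {p6, p8}: p12.
The least among these is p12.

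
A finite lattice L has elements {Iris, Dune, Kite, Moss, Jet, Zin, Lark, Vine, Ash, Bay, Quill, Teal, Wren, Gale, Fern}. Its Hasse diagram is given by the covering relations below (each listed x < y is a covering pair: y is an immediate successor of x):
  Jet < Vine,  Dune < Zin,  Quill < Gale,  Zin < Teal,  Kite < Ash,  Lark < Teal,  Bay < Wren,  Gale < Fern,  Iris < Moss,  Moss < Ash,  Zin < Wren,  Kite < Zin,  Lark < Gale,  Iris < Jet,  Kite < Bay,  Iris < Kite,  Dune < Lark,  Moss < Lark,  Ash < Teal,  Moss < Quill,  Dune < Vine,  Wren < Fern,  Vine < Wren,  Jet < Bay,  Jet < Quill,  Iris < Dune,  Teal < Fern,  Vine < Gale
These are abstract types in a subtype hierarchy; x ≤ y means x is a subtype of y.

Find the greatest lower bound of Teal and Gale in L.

Common lower bounds of {Teal, Gale}: Dune, Iris, Lark, Moss.
The greatest among these is Lark.

Lark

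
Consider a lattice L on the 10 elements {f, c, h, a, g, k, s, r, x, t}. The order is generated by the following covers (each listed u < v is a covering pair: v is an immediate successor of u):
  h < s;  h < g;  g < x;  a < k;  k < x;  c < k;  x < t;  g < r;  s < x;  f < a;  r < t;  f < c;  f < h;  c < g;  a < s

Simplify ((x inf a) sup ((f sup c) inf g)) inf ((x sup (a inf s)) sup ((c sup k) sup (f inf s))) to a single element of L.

k

x ∧ a = a
f ∨ c = c
c ∧ g = c
a ∨ c = k
a ∧ s = a
x ∨ a = x
c ∨ k = k
f ∧ s = f
k ∨ f = k
x ∨ k = x
k ∧ x = k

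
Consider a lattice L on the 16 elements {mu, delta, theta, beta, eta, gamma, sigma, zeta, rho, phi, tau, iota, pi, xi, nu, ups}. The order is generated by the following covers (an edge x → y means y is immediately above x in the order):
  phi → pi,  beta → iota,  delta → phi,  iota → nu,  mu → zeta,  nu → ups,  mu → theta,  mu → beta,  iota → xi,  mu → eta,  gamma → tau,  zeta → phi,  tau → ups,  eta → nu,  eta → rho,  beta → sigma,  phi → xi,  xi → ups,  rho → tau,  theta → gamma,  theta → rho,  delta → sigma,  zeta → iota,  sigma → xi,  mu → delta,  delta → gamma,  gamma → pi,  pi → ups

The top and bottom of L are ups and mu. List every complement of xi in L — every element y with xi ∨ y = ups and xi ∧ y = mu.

Need y with xi ∨ y = ups and xi ∧ y = mu.
Checking each element gives: eta, rho, theta.

eta, rho, theta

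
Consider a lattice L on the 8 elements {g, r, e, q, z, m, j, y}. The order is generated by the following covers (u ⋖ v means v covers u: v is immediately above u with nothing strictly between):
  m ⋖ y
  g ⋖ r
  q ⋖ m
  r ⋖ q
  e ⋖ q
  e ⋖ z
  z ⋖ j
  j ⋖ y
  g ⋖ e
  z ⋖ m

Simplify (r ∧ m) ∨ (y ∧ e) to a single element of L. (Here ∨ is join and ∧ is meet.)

r ∧ m = r
y ∧ e = e
r ∨ e = q

q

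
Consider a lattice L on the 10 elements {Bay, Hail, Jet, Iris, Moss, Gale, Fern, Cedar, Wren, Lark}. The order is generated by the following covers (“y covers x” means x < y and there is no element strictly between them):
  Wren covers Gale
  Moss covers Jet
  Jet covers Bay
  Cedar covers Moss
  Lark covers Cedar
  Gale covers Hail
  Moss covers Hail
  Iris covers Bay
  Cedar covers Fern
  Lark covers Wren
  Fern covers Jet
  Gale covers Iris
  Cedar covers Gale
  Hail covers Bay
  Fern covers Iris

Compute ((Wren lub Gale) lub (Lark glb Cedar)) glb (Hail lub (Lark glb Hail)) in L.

Wren ∨ Gale = Wren
Lark ∧ Cedar = Cedar
Wren ∨ Cedar = Lark
Lark ∧ Hail = Hail
Hail ∨ Hail = Hail
Lark ∧ Hail = Hail

Hail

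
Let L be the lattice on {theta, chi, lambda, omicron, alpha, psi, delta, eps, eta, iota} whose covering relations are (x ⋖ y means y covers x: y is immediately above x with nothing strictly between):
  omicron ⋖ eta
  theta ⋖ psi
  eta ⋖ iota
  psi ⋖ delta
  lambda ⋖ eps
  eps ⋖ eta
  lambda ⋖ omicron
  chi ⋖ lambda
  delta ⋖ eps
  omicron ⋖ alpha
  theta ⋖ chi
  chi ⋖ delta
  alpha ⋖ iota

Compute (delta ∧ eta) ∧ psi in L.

delta ∧ eta = delta
delta ∧ psi = psi

psi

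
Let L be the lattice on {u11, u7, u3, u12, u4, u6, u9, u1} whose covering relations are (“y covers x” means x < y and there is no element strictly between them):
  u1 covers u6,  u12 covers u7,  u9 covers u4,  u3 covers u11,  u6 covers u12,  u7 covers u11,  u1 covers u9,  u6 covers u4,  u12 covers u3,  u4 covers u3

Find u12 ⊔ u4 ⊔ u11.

u6

Common upper bounds of {u12, u4, u11}: u1, u6.
The least among these is u6.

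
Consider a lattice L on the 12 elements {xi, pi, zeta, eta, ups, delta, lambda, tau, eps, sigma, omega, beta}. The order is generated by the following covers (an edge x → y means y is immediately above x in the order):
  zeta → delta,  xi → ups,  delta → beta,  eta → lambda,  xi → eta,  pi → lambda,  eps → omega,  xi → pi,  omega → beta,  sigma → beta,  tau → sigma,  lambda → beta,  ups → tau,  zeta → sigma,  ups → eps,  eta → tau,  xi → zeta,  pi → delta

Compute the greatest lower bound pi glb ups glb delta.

xi

Common lower bounds of {pi, ups, delta}: xi.
The greatest among these is xi.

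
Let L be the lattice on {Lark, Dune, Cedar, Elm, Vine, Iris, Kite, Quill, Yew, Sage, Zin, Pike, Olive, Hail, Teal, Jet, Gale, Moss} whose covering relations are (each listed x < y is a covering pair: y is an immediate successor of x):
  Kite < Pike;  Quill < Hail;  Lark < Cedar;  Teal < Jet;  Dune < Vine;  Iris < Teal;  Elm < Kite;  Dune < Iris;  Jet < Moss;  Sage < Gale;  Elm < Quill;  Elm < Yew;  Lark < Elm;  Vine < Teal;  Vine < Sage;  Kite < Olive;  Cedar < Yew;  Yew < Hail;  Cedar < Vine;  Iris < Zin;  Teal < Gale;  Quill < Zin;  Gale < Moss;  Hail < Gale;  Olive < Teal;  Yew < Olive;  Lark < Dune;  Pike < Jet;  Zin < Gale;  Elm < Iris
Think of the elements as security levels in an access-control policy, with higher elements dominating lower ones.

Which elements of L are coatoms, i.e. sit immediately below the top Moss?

Gale, Jet

The coatoms are exactly the elements covered by Moss: Gale, Jet.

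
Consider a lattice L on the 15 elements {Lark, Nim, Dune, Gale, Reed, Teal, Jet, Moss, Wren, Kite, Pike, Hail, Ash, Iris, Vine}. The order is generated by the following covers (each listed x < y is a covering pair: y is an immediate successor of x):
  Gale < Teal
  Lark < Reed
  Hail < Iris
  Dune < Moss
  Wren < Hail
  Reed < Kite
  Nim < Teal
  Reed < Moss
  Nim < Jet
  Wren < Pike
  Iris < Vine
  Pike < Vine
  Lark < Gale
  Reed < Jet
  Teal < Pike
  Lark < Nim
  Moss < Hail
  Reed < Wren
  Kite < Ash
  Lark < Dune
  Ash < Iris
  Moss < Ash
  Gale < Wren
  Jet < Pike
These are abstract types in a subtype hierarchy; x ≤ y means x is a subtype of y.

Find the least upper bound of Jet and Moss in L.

Vine

Common upper bounds of {Jet, Moss}: Vine.
The least among these is Vine.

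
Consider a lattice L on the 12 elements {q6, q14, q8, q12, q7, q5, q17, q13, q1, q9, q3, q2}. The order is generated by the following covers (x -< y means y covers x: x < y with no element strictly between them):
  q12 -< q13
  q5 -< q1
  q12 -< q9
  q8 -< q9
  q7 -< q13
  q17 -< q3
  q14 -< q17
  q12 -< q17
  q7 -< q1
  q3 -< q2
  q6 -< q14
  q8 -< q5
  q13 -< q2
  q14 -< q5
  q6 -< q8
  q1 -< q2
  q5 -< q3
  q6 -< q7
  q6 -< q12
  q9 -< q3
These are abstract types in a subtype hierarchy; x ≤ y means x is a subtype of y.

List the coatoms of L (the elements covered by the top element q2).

q1, q13, q3

The coatoms are exactly the elements covered by q2: q1, q13, q3.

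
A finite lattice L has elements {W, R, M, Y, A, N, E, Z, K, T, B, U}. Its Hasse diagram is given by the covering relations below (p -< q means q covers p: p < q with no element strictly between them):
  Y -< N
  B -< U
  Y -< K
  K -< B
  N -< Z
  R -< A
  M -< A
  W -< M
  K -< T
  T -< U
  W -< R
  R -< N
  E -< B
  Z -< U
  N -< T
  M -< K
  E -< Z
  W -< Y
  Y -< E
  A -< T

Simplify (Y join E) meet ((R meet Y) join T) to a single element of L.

Y ∨ E = E
R ∧ Y = W
W ∨ T = T
E ∧ T = Y

Y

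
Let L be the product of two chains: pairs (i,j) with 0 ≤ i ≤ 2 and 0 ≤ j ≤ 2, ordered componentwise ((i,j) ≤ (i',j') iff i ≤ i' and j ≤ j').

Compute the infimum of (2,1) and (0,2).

(0,1)

Common lower bounds of {(2,1), (0,2)}: (0,0), (0,1).
The greatest among these is (0,1).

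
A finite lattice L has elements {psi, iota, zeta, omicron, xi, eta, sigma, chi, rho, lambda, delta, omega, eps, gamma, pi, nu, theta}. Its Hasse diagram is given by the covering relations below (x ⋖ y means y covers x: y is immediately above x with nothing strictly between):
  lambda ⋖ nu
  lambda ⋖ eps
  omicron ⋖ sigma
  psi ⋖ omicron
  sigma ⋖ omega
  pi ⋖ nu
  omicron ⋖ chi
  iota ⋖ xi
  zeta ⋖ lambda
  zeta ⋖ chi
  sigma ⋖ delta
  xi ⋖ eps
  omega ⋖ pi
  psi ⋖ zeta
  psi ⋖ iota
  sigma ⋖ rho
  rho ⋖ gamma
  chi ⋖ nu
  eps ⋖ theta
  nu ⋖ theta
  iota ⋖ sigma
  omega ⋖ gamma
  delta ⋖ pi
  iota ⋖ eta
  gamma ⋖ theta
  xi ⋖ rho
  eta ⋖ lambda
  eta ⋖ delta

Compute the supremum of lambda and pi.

Common upper bounds of {lambda, pi}: nu, theta.
The least among these is nu.

nu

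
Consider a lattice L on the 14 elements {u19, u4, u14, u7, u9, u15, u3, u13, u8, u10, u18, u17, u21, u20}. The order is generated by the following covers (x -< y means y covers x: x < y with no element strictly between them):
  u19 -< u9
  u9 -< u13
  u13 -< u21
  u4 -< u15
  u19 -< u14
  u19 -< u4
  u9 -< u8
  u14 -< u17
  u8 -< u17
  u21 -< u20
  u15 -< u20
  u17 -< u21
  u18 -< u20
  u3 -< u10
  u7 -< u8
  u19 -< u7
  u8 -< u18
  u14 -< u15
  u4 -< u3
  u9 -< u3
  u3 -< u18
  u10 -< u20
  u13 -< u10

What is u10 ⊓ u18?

u3

Common lower bounds of {u10, u18}: u19, u3, u4, u9.
The greatest among these is u3.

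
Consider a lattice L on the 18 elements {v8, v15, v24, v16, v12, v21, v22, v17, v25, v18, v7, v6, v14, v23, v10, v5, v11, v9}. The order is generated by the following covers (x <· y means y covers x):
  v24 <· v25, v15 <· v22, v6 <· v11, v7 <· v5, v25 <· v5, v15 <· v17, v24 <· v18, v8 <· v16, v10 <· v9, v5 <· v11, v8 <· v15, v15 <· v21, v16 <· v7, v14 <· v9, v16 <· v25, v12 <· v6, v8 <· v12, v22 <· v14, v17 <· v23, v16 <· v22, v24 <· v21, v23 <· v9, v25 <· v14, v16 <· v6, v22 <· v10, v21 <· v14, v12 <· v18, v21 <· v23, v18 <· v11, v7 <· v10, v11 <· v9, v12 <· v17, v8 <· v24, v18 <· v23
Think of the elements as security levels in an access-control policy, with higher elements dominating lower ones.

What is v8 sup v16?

v16

Common upper bounds of {v8, v16}: v10, v11, v14, v16, v22, v25, v5, v6, v7, v9.
The least among these is v16.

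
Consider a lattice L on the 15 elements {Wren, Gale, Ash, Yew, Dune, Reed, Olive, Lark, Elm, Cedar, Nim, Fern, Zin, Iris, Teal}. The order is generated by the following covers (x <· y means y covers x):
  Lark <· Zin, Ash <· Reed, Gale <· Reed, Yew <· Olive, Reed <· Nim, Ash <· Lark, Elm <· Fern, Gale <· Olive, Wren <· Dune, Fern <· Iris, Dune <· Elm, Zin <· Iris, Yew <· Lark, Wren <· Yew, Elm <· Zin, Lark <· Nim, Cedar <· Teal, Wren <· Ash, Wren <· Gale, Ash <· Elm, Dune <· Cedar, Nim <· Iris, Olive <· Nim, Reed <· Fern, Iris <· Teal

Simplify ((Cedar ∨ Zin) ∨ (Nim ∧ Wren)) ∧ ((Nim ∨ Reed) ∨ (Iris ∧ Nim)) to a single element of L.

Cedar ∨ Zin = Teal
Nim ∧ Wren = Wren
Teal ∨ Wren = Teal
Nim ∨ Reed = Nim
Iris ∧ Nim = Nim
Nim ∨ Nim = Nim
Teal ∧ Nim = Nim

Nim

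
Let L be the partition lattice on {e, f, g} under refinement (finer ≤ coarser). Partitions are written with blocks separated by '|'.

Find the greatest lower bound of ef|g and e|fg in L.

The meet (common refinement) of ef|g and e|fg intersects blocks pairwise, giving e|f|g.

e|f|g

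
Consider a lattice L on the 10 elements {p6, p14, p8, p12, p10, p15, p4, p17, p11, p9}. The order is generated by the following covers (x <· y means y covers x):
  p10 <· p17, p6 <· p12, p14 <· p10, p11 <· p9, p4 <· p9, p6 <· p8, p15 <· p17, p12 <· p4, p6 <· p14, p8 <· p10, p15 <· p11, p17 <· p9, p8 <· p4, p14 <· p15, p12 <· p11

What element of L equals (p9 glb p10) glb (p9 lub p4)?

p9 ∧ p10 = p10
p9 ∨ p4 = p9
p10 ∧ p9 = p10

p10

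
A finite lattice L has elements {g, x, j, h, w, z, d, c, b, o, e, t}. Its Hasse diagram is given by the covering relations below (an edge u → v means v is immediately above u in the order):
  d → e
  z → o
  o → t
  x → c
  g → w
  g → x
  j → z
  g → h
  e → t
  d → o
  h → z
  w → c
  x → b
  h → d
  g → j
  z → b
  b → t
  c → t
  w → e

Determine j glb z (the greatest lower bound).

j

Common lower bounds of {j, z}: g, j.
The greatest among these is j.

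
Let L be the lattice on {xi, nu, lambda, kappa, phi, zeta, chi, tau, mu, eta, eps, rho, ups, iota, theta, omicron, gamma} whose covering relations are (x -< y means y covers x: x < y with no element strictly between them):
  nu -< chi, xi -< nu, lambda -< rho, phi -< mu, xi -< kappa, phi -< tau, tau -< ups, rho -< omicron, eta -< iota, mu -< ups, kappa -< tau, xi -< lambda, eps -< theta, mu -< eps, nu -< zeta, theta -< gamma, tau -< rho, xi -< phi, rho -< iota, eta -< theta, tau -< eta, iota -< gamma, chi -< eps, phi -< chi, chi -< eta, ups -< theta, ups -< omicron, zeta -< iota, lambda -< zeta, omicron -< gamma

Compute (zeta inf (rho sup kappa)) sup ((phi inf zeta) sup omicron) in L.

omicron

rho ∨ kappa = rho
zeta ∧ rho = lambda
phi ∧ zeta = xi
xi ∨ omicron = omicron
lambda ∨ omicron = omicron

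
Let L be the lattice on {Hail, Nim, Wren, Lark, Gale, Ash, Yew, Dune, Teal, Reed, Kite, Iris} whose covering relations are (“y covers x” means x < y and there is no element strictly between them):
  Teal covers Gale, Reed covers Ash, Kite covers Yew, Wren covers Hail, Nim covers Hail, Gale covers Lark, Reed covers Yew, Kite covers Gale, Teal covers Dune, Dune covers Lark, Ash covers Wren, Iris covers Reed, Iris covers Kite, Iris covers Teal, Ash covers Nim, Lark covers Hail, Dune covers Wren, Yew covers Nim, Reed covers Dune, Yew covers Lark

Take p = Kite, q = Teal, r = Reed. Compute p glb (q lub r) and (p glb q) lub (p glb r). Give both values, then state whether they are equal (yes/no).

Kite; Kite; yes

q lub r = Iris, so p glb (q lub r) = Kite glb Iris = Kite.
p glb q = Gale and p glb r = Yew, so (p glb q) lub (p glb r) = Gale lub Yew = Kite.
Equal: yes.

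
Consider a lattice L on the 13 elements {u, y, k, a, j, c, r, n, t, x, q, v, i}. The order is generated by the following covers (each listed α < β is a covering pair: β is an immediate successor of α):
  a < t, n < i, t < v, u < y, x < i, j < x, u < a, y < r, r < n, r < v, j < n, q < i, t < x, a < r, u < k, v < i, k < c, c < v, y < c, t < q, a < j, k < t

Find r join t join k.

v

Common upper bounds of {r, t, k}: i, v.
The least among these is v.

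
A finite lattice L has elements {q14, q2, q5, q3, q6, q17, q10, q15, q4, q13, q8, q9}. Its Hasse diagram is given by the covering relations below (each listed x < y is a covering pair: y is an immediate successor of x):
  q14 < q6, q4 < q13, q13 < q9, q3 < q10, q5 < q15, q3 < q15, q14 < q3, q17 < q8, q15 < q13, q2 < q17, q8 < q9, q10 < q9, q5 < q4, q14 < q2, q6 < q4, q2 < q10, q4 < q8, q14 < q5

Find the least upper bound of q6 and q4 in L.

q4

Common upper bounds of {q6, q4}: q13, q4, q8, q9.
The least among these is q4.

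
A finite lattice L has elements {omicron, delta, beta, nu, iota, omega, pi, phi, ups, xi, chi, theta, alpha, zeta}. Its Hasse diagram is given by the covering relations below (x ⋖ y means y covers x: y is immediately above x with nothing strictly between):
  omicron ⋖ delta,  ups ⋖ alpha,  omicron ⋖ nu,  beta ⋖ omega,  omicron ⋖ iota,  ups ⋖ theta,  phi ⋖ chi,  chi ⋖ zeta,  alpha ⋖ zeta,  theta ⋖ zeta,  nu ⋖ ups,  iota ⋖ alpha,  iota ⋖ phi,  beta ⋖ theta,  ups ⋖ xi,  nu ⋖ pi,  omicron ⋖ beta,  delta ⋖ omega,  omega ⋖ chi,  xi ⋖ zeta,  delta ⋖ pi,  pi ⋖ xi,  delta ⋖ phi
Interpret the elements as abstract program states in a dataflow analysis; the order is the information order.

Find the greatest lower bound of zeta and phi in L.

phi

Common lower bounds of {zeta, phi}: delta, iota, omicron, phi.
The greatest among these is phi.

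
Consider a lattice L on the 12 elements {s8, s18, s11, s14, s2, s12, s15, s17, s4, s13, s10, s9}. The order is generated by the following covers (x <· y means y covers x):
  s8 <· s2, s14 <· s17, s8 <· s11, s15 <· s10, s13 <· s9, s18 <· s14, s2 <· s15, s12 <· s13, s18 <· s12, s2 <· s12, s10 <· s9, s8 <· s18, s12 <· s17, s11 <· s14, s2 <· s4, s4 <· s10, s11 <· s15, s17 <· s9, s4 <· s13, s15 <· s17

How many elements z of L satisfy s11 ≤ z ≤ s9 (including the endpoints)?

6

The interval [s11, s9] = {s10, s11, s14, s15, s17, s9}, which has 6 elements.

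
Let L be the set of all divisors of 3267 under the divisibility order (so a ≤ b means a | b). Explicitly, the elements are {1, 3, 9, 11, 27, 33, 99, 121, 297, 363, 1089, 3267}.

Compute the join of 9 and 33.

In the divisibility order, the join is the least common multiple: lcm(9, 33) = 99.

99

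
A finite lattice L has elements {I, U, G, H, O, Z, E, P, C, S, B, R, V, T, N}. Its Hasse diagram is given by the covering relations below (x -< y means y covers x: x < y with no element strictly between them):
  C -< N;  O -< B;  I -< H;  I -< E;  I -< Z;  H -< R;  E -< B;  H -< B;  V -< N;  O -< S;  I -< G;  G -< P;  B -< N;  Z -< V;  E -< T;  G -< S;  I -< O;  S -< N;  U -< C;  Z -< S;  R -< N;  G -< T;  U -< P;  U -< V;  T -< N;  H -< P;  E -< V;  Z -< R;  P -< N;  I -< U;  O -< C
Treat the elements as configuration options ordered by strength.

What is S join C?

Common upper bounds of {S, C}: N.
The least among these is N.

N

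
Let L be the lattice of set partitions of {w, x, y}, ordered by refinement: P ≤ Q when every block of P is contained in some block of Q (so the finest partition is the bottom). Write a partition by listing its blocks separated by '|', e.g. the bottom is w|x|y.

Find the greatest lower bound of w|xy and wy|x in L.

The meet (common refinement) of w|xy and wy|x intersects blocks pairwise, giving w|x|y.

w|x|y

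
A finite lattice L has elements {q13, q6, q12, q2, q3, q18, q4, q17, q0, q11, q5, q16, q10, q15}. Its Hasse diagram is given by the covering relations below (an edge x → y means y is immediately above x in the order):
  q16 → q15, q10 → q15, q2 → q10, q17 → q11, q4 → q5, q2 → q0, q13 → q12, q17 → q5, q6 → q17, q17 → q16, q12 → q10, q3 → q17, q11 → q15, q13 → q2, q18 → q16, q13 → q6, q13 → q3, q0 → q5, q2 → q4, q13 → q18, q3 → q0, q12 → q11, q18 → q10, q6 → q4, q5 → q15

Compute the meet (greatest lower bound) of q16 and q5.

Common lower bounds of {q16, q5}: q13, q17, q3, q6.
The greatest among these is q17.

q17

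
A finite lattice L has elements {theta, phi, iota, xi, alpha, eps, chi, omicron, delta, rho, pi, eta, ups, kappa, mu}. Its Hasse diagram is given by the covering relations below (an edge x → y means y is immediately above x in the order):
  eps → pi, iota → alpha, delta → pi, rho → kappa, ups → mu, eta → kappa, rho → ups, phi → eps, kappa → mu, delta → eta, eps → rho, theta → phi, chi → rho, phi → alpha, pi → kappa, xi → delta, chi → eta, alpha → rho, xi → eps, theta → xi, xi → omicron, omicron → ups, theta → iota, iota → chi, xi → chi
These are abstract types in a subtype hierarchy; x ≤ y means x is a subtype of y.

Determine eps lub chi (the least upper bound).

Common upper bounds of {eps, chi}: kappa, mu, rho, ups.
The least among these is rho.

rho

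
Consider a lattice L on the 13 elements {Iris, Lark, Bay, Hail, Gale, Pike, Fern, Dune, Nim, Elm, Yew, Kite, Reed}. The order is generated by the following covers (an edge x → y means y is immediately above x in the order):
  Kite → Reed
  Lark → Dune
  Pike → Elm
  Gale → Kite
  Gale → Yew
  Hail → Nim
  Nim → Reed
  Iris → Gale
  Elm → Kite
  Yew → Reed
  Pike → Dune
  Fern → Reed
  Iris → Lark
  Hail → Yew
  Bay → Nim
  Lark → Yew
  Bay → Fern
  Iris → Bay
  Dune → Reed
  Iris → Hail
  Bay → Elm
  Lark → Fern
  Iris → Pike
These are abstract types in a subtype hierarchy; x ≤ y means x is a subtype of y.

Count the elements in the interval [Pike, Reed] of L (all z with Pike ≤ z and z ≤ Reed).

5

The interval [Pike, Reed] = {Dune, Elm, Kite, Pike, Reed}, which has 5 elements.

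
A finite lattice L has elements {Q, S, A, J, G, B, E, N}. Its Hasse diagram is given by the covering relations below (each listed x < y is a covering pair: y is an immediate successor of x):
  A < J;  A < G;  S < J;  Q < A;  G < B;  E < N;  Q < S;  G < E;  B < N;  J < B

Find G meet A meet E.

A

Common lower bounds of {G, A, E}: A, Q.
The greatest among these is A.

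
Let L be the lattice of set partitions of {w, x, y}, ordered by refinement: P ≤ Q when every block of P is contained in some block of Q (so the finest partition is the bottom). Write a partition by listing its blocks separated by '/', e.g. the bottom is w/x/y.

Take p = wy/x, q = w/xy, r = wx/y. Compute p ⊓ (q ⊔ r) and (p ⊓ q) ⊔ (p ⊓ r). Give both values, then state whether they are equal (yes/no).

wy/x; w/x/y; no

q ⊔ r = wxy, so p ⊓ (q ⊔ r) = wy/x ⊓ wxy = wy/x.
p ⊓ q = w/x/y and p ⊓ r = w/x/y, so (p ⊓ q) ⊔ (p ⊓ r) = w/x/y ⊔ w/x/y = w/x/y.
Equal: no.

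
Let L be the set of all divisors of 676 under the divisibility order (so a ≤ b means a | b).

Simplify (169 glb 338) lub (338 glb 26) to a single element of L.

338

169 ∧ 338 = 169
338 ∧ 26 = 26
169 ∨ 26 = 338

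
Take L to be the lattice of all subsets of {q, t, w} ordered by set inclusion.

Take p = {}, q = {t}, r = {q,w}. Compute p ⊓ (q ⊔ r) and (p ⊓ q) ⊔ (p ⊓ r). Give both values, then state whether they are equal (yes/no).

q ⊔ r = {q,t,w}, so p ⊓ (q ⊔ r) = {} ⊓ {q,t,w} = {}.
p ⊓ q = {} and p ⊓ r = {}, so (p ⊓ q) ⊔ (p ⊓ r) = {} ⊔ {} = {}.
Equal: yes.

{}; {}; yes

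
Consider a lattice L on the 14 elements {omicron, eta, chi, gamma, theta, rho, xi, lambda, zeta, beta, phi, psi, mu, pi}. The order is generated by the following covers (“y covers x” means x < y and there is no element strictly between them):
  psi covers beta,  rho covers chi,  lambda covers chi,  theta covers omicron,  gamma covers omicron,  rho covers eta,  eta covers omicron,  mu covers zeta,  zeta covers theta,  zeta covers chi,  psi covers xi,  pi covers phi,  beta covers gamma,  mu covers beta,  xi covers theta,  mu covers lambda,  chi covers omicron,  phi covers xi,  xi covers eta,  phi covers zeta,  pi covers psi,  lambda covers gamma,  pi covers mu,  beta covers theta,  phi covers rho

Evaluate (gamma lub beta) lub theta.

beta

gamma ∨ beta = beta
beta ∨ theta = beta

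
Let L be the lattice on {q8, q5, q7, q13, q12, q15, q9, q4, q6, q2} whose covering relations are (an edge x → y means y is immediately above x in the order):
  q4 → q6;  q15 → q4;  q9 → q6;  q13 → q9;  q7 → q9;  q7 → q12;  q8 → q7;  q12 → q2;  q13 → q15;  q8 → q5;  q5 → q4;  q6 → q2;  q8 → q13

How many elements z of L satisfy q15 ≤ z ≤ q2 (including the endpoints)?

4

The interval [q15, q2] = {q15, q2, q4, q6}, which has 4 elements.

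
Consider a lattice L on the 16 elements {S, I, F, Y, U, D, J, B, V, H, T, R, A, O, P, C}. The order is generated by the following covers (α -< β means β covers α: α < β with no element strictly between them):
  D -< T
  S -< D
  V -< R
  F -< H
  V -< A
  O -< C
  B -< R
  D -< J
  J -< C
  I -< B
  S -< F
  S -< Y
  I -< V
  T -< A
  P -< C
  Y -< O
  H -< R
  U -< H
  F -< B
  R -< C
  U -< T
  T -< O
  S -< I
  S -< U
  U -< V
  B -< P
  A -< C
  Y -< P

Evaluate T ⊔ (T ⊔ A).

A

T ∨ A = A
T ∨ A = A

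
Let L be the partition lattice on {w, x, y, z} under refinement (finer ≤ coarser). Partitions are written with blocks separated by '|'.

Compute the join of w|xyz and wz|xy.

The join of w|xyz and wz|xy merges any blocks that overlap across the partitions, giving wxyz.

wxyz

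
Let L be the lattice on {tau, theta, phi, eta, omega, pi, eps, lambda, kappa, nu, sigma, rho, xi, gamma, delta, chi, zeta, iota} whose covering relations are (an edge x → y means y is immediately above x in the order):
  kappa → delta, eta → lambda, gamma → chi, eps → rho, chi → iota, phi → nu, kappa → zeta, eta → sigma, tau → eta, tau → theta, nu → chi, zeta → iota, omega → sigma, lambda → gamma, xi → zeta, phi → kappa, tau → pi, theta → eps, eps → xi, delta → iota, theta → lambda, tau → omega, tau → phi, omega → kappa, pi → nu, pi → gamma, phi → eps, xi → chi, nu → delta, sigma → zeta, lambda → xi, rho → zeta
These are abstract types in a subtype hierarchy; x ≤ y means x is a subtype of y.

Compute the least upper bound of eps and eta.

xi

Common upper bounds of {eps, eta}: chi, iota, xi, zeta.
The least among these is xi.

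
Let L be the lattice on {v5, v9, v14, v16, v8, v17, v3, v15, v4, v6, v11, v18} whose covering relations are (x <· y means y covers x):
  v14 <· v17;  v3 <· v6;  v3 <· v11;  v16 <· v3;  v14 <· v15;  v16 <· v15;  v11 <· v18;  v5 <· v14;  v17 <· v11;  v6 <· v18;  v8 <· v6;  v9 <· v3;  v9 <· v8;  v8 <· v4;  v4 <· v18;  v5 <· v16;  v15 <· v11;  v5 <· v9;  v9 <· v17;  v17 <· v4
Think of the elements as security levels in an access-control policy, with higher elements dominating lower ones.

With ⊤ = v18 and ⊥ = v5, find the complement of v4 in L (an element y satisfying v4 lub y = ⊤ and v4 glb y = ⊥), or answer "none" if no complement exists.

v16

Need y with v4 ∨ y = v18 and v4 ∧ y = v5.
Checking each element gives: v16.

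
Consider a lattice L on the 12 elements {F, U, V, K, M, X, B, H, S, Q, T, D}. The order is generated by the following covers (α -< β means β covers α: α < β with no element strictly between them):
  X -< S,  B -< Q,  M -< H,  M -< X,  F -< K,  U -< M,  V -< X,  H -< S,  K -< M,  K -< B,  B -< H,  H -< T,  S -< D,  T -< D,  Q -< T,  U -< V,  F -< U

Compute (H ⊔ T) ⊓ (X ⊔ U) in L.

H ∨ T = T
X ∨ U = X
T ∧ X = M

M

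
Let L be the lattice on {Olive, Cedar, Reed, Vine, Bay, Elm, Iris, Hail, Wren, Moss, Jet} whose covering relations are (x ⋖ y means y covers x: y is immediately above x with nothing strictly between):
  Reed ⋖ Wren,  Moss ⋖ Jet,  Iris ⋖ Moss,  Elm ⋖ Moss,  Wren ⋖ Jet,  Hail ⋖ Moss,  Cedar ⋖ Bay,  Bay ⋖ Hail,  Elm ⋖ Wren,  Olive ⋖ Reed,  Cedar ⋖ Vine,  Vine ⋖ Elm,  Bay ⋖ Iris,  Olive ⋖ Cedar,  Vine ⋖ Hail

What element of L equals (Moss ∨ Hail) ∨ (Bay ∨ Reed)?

Moss ∨ Hail = Moss
Bay ∨ Reed = Jet
Moss ∨ Jet = Jet

Jet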